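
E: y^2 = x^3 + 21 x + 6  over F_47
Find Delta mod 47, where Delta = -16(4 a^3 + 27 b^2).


4 a^3 + 27 b^2 = 4*21^3 + 27*6^2 = 37044 + 972 = 38016
Delta = -16 * (38016) = -608256
Delta mod 47 = 18

Delta = 18 (mod 47)


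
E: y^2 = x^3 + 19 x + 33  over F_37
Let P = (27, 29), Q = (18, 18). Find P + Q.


P != Q, so use the chord formula.
s = (y2 - y1) / (x2 - x1) = (26) / (28) mod 37 = 30
x3 = s^2 - x1 - x2 mod 37 = 30^2 - 27 - 18 = 4
y3 = s (x1 - x3) - y1 mod 37 = 30 * (27 - 4) - 29 = 32

P + Q = (4, 32)


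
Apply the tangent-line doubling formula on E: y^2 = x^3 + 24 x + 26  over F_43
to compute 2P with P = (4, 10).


Doubling: s = (3 x1^2 + a) / (2 y1)
s = (3*4^2 + 24) / (2*10) mod 43 = 38
x3 = s^2 - 2 x1 mod 43 = 38^2 - 2*4 = 17
y3 = s (x1 - x3) - y1 mod 43 = 38 * (4 - 17) - 10 = 12

2P = (17, 12)


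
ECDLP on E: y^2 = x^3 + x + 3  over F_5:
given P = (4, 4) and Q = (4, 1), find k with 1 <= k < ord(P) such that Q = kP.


Enumerate multiples of P until we hit Q = (4, 1):
  1P = (4, 4)
  2P = (1, 0)
  3P = (4, 1)
Match found at i = 3.

k = 3


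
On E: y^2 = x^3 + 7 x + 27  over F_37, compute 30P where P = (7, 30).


k = 30 = 11110_2 (binary, LSB first: 01111)
Double-and-add from P = (7, 30):
  bit 0 = 0: acc unchanged = O
  bit 1 = 1: acc = O + (33, 34) = (33, 34)
  bit 2 = 1: acc = (33, 34) + (17, 29) = (28, 30)
  bit 3 = 1: acc = (28, 30) + (24, 25) = (12, 27)
  bit 4 = 1: acc = (12, 27) + (25, 18) = (25, 19)

30P = (25, 19)


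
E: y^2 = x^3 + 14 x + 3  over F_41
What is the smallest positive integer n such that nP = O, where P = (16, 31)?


Compute successive multiples of P until we hit O:
  1P = (16, 31)
  2P = (4, 0)
  3P = (16, 10)
  4P = O

ord(P) = 4


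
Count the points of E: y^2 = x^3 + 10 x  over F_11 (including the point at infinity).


For each x in F_11, count y with y^2 = x^3 + 10 x + 0 mod 11:
  x = 0: RHS = 0, y in [0]  -> 1 point(s)
  x = 1: RHS = 0, y in [0]  -> 1 point(s)
  x = 4: RHS = 5, y in [4, 7]  -> 2 point(s)
  x = 6: RHS = 1, y in [1, 10]  -> 2 point(s)
  x = 8: RHS = 9, y in [3, 8]  -> 2 point(s)
  x = 9: RHS = 5, y in [4, 7]  -> 2 point(s)
  x = 10: RHS = 0, y in [0]  -> 1 point(s)
Affine points: 11. Add the point at infinity: total = 12.

#E(F_11) = 12


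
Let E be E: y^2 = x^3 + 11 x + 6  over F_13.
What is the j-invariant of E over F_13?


Delta = -16(4 a^3 + 27 b^2) mod 13 = 1
-1728 * (4 a)^3 = -1728 * (4*11)^3 mod 13 = 8
j = 8 * 1^(-1) mod 13 = 8

j = 8 (mod 13)


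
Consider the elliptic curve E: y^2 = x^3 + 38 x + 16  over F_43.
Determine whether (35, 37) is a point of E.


Check whether y^2 = x^3 + 38 x + 16 (mod 43) for (x, y) = (35, 37).
LHS: y^2 = 37^2 mod 43 = 36
RHS: x^3 + 38 x + 16 = 35^3 + 38*35 + 16 mod 43 = 17
LHS != RHS

No, not on the curve


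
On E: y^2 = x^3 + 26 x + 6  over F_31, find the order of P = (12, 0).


Compute successive multiples of P until we hit O:
  1P = (12, 0)
  2P = O

ord(P) = 2


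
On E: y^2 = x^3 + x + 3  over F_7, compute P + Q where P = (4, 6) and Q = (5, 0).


P != Q, so use the chord formula.
s = (y2 - y1) / (x2 - x1) = (1) / (1) mod 7 = 1
x3 = s^2 - x1 - x2 mod 7 = 1^2 - 4 - 5 = 6
y3 = s (x1 - x3) - y1 mod 7 = 1 * (4 - 6) - 6 = 6

P + Q = (6, 6)


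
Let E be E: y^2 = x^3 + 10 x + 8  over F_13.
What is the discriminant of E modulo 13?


4 a^3 + 27 b^2 = 4*10^3 + 27*8^2 = 4000 + 1728 = 5728
Delta = -16 * (5728) = -91648
Delta mod 13 = 2

Delta = 2 (mod 13)


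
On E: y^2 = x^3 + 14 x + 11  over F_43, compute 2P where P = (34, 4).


Doubling: s = (3 x1^2 + a) / (2 y1)
s = (3*34^2 + 14) / (2*4) mod 43 = 16
x3 = s^2 - 2 x1 mod 43 = 16^2 - 2*34 = 16
y3 = s (x1 - x3) - y1 mod 43 = 16 * (34 - 16) - 4 = 26

2P = (16, 26)


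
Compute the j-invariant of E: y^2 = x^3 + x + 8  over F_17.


Delta = -16(4 a^3 + 27 b^2) mod 17 = 15
-1728 * (4 a)^3 = -1728 * (4*1)^3 mod 17 = 10
j = 10 * 15^(-1) mod 17 = 12

j = 12 (mod 17)


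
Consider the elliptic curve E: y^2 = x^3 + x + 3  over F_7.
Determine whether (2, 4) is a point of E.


Check whether y^2 = x^3 + 1 x + 3 (mod 7) for (x, y) = (2, 4).
LHS: y^2 = 4^2 mod 7 = 2
RHS: x^3 + 1 x + 3 = 2^3 + 1*2 + 3 mod 7 = 6
LHS != RHS

No, not on the curve


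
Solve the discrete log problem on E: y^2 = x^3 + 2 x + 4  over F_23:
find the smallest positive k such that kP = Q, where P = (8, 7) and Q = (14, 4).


Enumerate multiples of P until we hit Q = (14, 4):
  1P = (8, 7)
  2P = (0, 2)
  3P = (10, 9)
  4P = (6, 18)
  5P = (22, 1)
  6P = (19, 1)
  7P = (2, 19)
  8P = (17, 11)
  9P = (7, 19)
  10P = (14, 19)
  11P = (5, 22)
  12P = (12, 13)
  13P = (11, 0)
  14P = (12, 10)
  15P = (5, 1)
  16P = (14, 4)
Match found at i = 16.

k = 16


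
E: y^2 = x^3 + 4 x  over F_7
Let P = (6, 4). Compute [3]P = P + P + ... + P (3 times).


k = 3 = 11_2 (binary, LSB first: 11)
Double-and-add from P = (6, 4):
  bit 0 = 1: acc = O + (6, 4) = (6, 4)
  bit 1 = 1: acc = (6, 4) + (2, 3) = (3, 2)

3P = (3, 2)


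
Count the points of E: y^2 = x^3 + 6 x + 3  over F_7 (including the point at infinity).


For each x in F_7, count y with y^2 = x^3 + 6 x + 3 mod 7:
  x = 2: RHS = 2, y in [3, 4]  -> 2 point(s)
  x = 4: RHS = 0, y in [0]  -> 1 point(s)
  x = 5: RHS = 4, y in [2, 5]  -> 2 point(s)
Affine points: 5. Add the point at infinity: total = 6.

#E(F_7) = 6


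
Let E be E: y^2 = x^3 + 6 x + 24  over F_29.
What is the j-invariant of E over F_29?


Delta = -16(4 a^3 + 27 b^2) mod 29 = 26
-1728 * (4 a)^3 = -1728 * (4*6)^3 mod 29 = 8
j = 8 * 26^(-1) mod 29 = 7

j = 7 (mod 29)


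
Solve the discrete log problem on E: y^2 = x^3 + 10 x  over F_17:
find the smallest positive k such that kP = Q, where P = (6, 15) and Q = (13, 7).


Enumerate multiples of P until we hit Q = (13, 7):
  1P = (6, 15)
  2P = (4, 11)
  3P = (11, 9)
  4P = (13, 7)
Match found at i = 4.

k = 4


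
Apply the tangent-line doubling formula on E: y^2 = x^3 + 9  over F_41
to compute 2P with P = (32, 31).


Doubling: s = (3 x1^2 + a) / (2 y1)
s = (3*32^2 + 0) / (2*31) mod 41 = 35
x3 = s^2 - 2 x1 mod 41 = 35^2 - 2*32 = 13
y3 = s (x1 - x3) - y1 mod 41 = 35 * (32 - 13) - 31 = 19

2P = (13, 19)


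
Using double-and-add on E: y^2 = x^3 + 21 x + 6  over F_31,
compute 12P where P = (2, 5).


k = 12 = 1100_2 (binary, LSB first: 0011)
Double-and-add from P = (2, 5):
  bit 0 = 0: acc unchanged = O
  bit 1 = 0: acc unchanged = O
  bit 2 = 1: acc = O + (12, 23) = (12, 23)
  bit 3 = 1: acc = (12, 23) + (25, 6) = (8, 29)

12P = (8, 29)


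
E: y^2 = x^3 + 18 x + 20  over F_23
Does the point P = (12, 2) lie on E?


Check whether y^2 = x^3 + 18 x + 20 (mod 23) for (x, y) = (12, 2).
LHS: y^2 = 2^2 mod 23 = 4
RHS: x^3 + 18 x + 20 = 12^3 + 18*12 + 20 mod 23 = 9
LHS != RHS

No, not on the curve


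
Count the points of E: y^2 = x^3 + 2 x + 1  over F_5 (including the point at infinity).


For each x in F_5, count y with y^2 = x^3 + 2 x + 1 mod 5:
  x = 0: RHS = 1, y in [1, 4]  -> 2 point(s)
  x = 1: RHS = 4, y in [2, 3]  -> 2 point(s)
  x = 3: RHS = 4, y in [2, 3]  -> 2 point(s)
Affine points: 6. Add the point at infinity: total = 7.

#E(F_5) = 7


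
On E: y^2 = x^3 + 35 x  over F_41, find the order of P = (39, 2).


Compute successive multiples of P until we hit O:
  1P = (39, 2)
  2P = (37, 1)
  3P = (37, 40)
  4P = (39, 39)
  5P = O

ord(P) = 5


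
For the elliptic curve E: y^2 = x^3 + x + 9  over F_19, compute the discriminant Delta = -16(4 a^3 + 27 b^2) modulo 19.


4 a^3 + 27 b^2 = 4*1^3 + 27*9^2 = 4 + 2187 = 2191
Delta = -16 * (2191) = -35056
Delta mod 19 = 18

Delta = 18 (mod 19)


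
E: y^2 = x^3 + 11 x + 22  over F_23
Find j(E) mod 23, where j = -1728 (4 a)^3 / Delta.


Delta = -16(4 a^3 + 27 b^2) mod 23 = 13
-1728 * (4 a)^3 = -1728 * (4*11)^3 mod 23 = 1
j = 1 * 13^(-1) mod 23 = 16

j = 16 (mod 23)


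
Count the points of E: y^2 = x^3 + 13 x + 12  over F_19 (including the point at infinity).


For each x in F_19, count y with y^2 = x^3 + 13 x + 12 mod 19:
  x = 1: RHS = 7, y in [8, 11]  -> 2 point(s)
  x = 7: RHS = 9, y in [3, 16]  -> 2 point(s)
  x = 8: RHS = 1, y in [1, 18]  -> 2 point(s)
  x = 11: RHS = 4, y in [2, 17]  -> 2 point(s)
  x = 17: RHS = 16, y in [4, 15]  -> 2 point(s)
  x = 18: RHS = 17, y in [6, 13]  -> 2 point(s)
Affine points: 12. Add the point at infinity: total = 13.

#E(F_19) = 13


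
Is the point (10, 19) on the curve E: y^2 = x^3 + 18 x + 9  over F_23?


Check whether y^2 = x^3 + 18 x + 9 (mod 23) for (x, y) = (10, 19).
LHS: y^2 = 19^2 mod 23 = 16
RHS: x^3 + 18 x + 9 = 10^3 + 18*10 + 9 mod 23 = 16
LHS = RHS

Yes, on the curve


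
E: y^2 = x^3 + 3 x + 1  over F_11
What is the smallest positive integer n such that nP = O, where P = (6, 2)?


Compute successive multiples of P until we hit O:
  1P = (6, 2)
  2P = (8, 3)
  3P = (0, 1)
  4P = (9, 3)
  5P = (1, 7)
  6P = (5, 8)
  7P = (3, 2)
  8P = (2, 9)
  ... (continuing to 18P)
  18P = O

ord(P) = 18


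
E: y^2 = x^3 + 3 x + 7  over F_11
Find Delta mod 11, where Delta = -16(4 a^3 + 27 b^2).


4 a^3 + 27 b^2 = 4*3^3 + 27*7^2 = 108 + 1323 = 1431
Delta = -16 * (1431) = -22896
Delta mod 11 = 6

Delta = 6 (mod 11)


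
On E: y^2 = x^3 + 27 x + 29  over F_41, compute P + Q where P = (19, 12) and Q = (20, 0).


P != Q, so use the chord formula.
s = (y2 - y1) / (x2 - x1) = (29) / (1) mod 41 = 29
x3 = s^2 - x1 - x2 mod 41 = 29^2 - 19 - 20 = 23
y3 = s (x1 - x3) - y1 mod 41 = 29 * (19 - 23) - 12 = 36

P + Q = (23, 36)


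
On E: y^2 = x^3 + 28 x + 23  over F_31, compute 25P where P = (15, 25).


k = 25 = 11001_2 (binary, LSB first: 10011)
Double-and-add from P = (15, 25):
  bit 0 = 1: acc = O + (15, 25) = (15, 25)
  bit 1 = 0: acc unchanged = (15, 25)
  bit 2 = 0: acc unchanged = (15, 25)
  bit 3 = 1: acc = (15, 25) + (10, 30) = (7, 29)
  bit 4 = 1: acc = (7, 29) + (30, 26) = (14, 11)

25P = (14, 11)


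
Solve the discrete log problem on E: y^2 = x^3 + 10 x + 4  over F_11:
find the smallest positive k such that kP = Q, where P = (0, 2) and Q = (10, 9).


Enumerate multiples of P until we hit Q = (10, 9):
  1P = (0, 2)
  2P = (9, 3)
  3P = (5, 6)
  4P = (4, 8)
  5P = (1, 2)
  6P = (10, 9)
Match found at i = 6.

k = 6


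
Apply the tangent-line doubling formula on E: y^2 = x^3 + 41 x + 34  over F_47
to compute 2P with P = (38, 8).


Doubling: s = (3 x1^2 + a) / (2 y1)
s = (3*38^2 + 41) / (2*8) mod 47 = 6
x3 = s^2 - 2 x1 mod 47 = 6^2 - 2*38 = 7
y3 = s (x1 - x3) - y1 mod 47 = 6 * (38 - 7) - 8 = 37

2P = (7, 37)


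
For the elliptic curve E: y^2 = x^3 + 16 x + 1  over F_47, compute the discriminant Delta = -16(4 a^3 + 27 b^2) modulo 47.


4 a^3 + 27 b^2 = 4*16^3 + 27*1^2 = 16384 + 27 = 16411
Delta = -16 * (16411) = -262576
Delta mod 47 = 13

Delta = 13 (mod 47)


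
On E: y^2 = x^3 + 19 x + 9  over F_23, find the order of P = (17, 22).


Compute successive multiples of P until we hit O:
  1P = (17, 22)
  2P = (2, 3)
  3P = (10, 16)
  4P = (8, 12)
  5P = (14, 12)
  6P = (21, 3)
  7P = (9, 9)
  8P = (0, 20)
  ... (continuing to 31P)
  31P = O

ord(P) = 31


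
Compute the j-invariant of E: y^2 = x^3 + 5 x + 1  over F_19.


Delta = -16(4 a^3 + 27 b^2) mod 19 = 4
-1728 * (4 a)^3 = -1728 * (4*5)^3 mod 19 = 1
j = 1 * 4^(-1) mod 19 = 5

j = 5 (mod 19)


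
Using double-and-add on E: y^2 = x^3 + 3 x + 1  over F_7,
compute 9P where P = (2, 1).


k = 9 = 1001_2 (binary, LSB first: 1001)
Double-and-add from P = (2, 1):
  bit 0 = 1: acc = O + (2, 1) = (2, 1)
  bit 1 = 0: acc unchanged = (2, 1)
  bit 2 = 0: acc unchanged = (2, 1)
  bit 3 = 1: acc = (2, 1) + (6, 5) = (0, 1)

9P = (0, 1)


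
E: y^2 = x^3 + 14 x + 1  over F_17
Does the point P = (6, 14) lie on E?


Check whether y^2 = x^3 + 14 x + 1 (mod 17) for (x, y) = (6, 14).
LHS: y^2 = 14^2 mod 17 = 9
RHS: x^3 + 14 x + 1 = 6^3 + 14*6 + 1 mod 17 = 12
LHS != RHS

No, not on the curve


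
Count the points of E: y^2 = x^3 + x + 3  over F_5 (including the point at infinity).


For each x in F_5, count y with y^2 = x^3 + 1 x + 3 mod 5:
  x = 1: RHS = 0, y in [0]  -> 1 point(s)
  x = 4: RHS = 1, y in [1, 4]  -> 2 point(s)
Affine points: 3. Add the point at infinity: total = 4.

#E(F_5) = 4


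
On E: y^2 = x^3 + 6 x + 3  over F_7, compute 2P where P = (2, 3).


Doubling: s = (3 x1^2 + a) / (2 y1)
s = (3*2^2 + 6) / (2*3) mod 7 = 3
x3 = s^2 - 2 x1 mod 7 = 3^2 - 2*2 = 5
y3 = s (x1 - x3) - y1 mod 7 = 3 * (2 - 5) - 3 = 2

2P = (5, 2)


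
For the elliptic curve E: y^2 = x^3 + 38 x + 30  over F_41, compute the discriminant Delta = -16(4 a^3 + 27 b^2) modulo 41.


4 a^3 + 27 b^2 = 4*38^3 + 27*30^2 = 219488 + 24300 = 243788
Delta = -16 * (243788) = -3900608
Delta mod 41 = 9

Delta = 9 (mod 41)


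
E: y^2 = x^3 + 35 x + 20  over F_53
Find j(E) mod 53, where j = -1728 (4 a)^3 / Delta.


Delta = -16(4 a^3 + 27 b^2) mod 53 = 2
-1728 * (4 a)^3 = -1728 * (4*35)^3 mod 53 = 15
j = 15 * 2^(-1) mod 53 = 34

j = 34 (mod 53)


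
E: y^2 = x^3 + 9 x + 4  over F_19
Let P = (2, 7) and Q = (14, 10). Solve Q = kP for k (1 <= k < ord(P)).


Enumerate multiples of P until we hit Q = (14, 10):
  1P = (2, 7)
  2P = (3, 1)
  3P = (12, 15)
  4P = (14, 10)
Match found at i = 4.

k = 4


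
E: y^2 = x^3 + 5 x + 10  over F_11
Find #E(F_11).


For each x in F_11, count y with y^2 = x^3 + 5 x + 10 mod 11:
  x = 1: RHS = 5, y in [4, 7]  -> 2 point(s)
  x = 6: RHS = 3, y in [5, 6]  -> 2 point(s)
  x = 7: RHS = 3, y in [5, 6]  -> 2 point(s)
  x = 8: RHS = 1, y in [1, 10]  -> 2 point(s)
  x = 9: RHS = 3, y in [5, 6]  -> 2 point(s)
  x = 10: RHS = 4, y in [2, 9]  -> 2 point(s)
Affine points: 12. Add the point at infinity: total = 13.

#E(F_11) = 13


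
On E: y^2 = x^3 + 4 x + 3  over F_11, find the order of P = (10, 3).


Compute successive multiples of P until we hit O:
  1P = (10, 3)
  2P = (0, 5)
  3P = (5, 7)
  4P = (5, 4)
  5P = (0, 6)
  6P = (10, 8)
  7P = O

ord(P) = 7


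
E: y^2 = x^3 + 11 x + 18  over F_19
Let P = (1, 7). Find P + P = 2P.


Doubling: s = (3 x1^2 + a) / (2 y1)
s = (3*1^2 + 11) / (2*7) mod 19 = 1
x3 = s^2 - 2 x1 mod 19 = 1^2 - 2*1 = 18
y3 = s (x1 - x3) - y1 mod 19 = 1 * (1 - 18) - 7 = 14

2P = (18, 14)


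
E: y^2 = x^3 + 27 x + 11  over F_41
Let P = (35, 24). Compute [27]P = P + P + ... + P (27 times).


k = 27 = 11011_2 (binary, LSB first: 11011)
Double-and-add from P = (35, 24):
  bit 0 = 1: acc = O + (35, 24) = (35, 24)
  bit 1 = 1: acc = (35, 24) + (30, 8) = (1, 11)
  bit 2 = 0: acc unchanged = (1, 11)
  bit 3 = 1: acc = (1, 11) + (7, 25) = (2, 14)
  bit 4 = 1: acc = (2, 14) + (9, 32) = (9, 9)

27P = (9, 9)


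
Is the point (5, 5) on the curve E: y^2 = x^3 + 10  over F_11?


Check whether y^2 = x^3 + 0 x + 10 (mod 11) for (x, y) = (5, 5).
LHS: y^2 = 5^2 mod 11 = 3
RHS: x^3 + 0 x + 10 = 5^3 + 0*5 + 10 mod 11 = 3
LHS = RHS

Yes, on the curve


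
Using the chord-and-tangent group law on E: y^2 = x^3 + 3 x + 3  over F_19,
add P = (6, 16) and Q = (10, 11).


P != Q, so use the chord formula.
s = (y2 - y1) / (x2 - x1) = (14) / (4) mod 19 = 13
x3 = s^2 - x1 - x2 mod 19 = 13^2 - 6 - 10 = 1
y3 = s (x1 - x3) - y1 mod 19 = 13 * (6 - 1) - 16 = 11

P + Q = (1, 11)


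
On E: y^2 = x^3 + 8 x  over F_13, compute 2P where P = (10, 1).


Doubling: s = (3 x1^2 + a) / (2 y1)
s = (3*10^2 + 8) / (2*1) mod 13 = 11
x3 = s^2 - 2 x1 mod 13 = 11^2 - 2*10 = 10
y3 = s (x1 - x3) - y1 mod 13 = 11 * (10 - 10) - 1 = 12

2P = (10, 12)


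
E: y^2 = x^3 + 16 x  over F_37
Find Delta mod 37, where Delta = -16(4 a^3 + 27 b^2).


4 a^3 + 27 b^2 = 4*16^3 + 27*0^2 = 16384 + 0 = 16384
Delta = -16 * (16384) = -262144
Delta mod 37 = 1

Delta = 1 (mod 37)


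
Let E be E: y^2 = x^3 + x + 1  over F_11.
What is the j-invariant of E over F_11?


Delta = -16(4 a^3 + 27 b^2) mod 11 = 10
-1728 * (4 a)^3 = -1728 * (4*1)^3 mod 11 = 2
j = 2 * 10^(-1) mod 11 = 9

j = 9 (mod 11)


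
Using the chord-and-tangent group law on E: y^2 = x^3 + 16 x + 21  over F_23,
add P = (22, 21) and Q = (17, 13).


P != Q, so use the chord formula.
s = (y2 - y1) / (x2 - x1) = (15) / (18) mod 23 = 20
x3 = s^2 - x1 - x2 mod 23 = 20^2 - 22 - 17 = 16
y3 = s (x1 - x3) - y1 mod 23 = 20 * (22 - 16) - 21 = 7

P + Q = (16, 7)


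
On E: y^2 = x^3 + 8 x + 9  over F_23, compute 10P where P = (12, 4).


k = 10 = 1010_2 (binary, LSB first: 0101)
Double-and-add from P = (12, 4):
  bit 0 = 0: acc unchanged = O
  bit 1 = 1: acc = O + (11, 5) = (11, 5)
  bit 2 = 0: acc unchanged = (11, 5)
  bit 3 = 1: acc = (11, 5) + (15, 13) = (1, 15)

10P = (1, 15)


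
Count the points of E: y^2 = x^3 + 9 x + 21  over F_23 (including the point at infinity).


For each x in F_23, count y with y^2 = x^3 + 9 x + 21 mod 23:
  x = 1: RHS = 8, y in [10, 13]  -> 2 point(s)
  x = 2: RHS = 1, y in [1, 22]  -> 2 point(s)
  x = 3: RHS = 6, y in [11, 12]  -> 2 point(s)
  x = 4: RHS = 6, y in [11, 12]  -> 2 point(s)
  x = 7: RHS = 13, y in [6, 17]  -> 2 point(s)
  x = 9: RHS = 3, y in [7, 16]  -> 2 point(s)
  x = 11: RHS = 2, y in [5, 18]  -> 2 point(s)
  x = 13: RHS = 12, y in [9, 14]  -> 2 point(s)
  x = 14: RHS = 16, y in [4, 19]  -> 2 point(s)
  x = 15: RHS = 12, y in [9, 14]  -> 2 point(s)
  x = 16: RHS = 6, y in [11, 12]  -> 2 point(s)
  x = 17: RHS = 4, y in [2, 21]  -> 2 point(s)
  x = 18: RHS = 12, y in [9, 14]  -> 2 point(s)
  x = 19: RHS = 13, y in [6, 17]  -> 2 point(s)
  x = 20: RHS = 13, y in [6, 17]  -> 2 point(s)
  x = 21: RHS = 18, y in [8, 15]  -> 2 point(s)
Affine points: 32. Add the point at infinity: total = 33.

#E(F_23) = 33


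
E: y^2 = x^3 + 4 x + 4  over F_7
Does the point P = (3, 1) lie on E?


Check whether y^2 = x^3 + 4 x + 4 (mod 7) for (x, y) = (3, 1).
LHS: y^2 = 1^2 mod 7 = 1
RHS: x^3 + 4 x + 4 = 3^3 + 4*3 + 4 mod 7 = 1
LHS = RHS

Yes, on the curve


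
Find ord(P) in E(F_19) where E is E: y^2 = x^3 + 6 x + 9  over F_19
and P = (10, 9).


Compute successive multiples of P until we hit O:
  1P = (10, 9)
  2P = (3, 15)
  3P = (11, 0)
  4P = (3, 4)
  5P = (10, 10)
  6P = O

ord(P) = 6


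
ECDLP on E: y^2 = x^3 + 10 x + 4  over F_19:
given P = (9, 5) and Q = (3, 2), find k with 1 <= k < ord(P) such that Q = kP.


Enumerate multiples of P until we hit Q = (3, 2):
  1P = (9, 5)
  2P = (12, 16)
  3P = (3, 17)
  4P = (11, 18)
  5P = (8, 11)
  6P = (0, 17)
  7P = (16, 17)
  8P = (14, 0)
  9P = (16, 2)
  10P = (0, 2)
  11P = (8, 8)
  12P = (11, 1)
  13P = (3, 2)
Match found at i = 13.

k = 13


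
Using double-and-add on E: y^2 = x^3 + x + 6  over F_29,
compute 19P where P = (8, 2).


k = 19 = 10011_2 (binary, LSB first: 11001)
Double-and-add from P = (8, 2):
  bit 0 = 1: acc = O + (8, 2) = (8, 2)
  bit 1 = 1: acc = (8, 2) + (12, 8) = (4, 4)
  bit 2 = 0: acc unchanged = (4, 4)
  bit 3 = 0: acc unchanged = (4, 4)
  bit 4 = 1: acc = (4, 4) + (22, 27) = (16, 0)

19P = (16, 0)


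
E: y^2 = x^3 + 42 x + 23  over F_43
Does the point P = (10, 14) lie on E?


Check whether y^2 = x^3 + 42 x + 23 (mod 43) for (x, y) = (10, 14).
LHS: y^2 = 14^2 mod 43 = 24
RHS: x^3 + 42 x + 23 = 10^3 + 42*10 + 23 mod 43 = 24
LHS = RHS

Yes, on the curve


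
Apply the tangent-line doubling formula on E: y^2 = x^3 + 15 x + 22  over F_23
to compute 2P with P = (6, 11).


Doubling: s = (3 x1^2 + a) / (2 y1)
s = (3*6^2 + 15) / (2*11) mod 23 = 15
x3 = s^2 - 2 x1 mod 23 = 15^2 - 2*6 = 6
y3 = s (x1 - x3) - y1 mod 23 = 15 * (6 - 6) - 11 = 12

2P = (6, 12)


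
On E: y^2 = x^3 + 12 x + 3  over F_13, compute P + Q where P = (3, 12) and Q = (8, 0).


P != Q, so use the chord formula.
s = (y2 - y1) / (x2 - x1) = (1) / (5) mod 13 = 8
x3 = s^2 - x1 - x2 mod 13 = 8^2 - 3 - 8 = 1
y3 = s (x1 - x3) - y1 mod 13 = 8 * (3 - 1) - 12 = 4

P + Q = (1, 4)


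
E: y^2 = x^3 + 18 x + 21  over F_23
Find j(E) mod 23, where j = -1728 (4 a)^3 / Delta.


Delta = -16(4 a^3 + 27 b^2) mod 23 = 16
-1728 * (4 a)^3 = -1728 * (4*18)^3 mod 23 = 11
j = 11 * 16^(-1) mod 23 = 5

j = 5 (mod 23)


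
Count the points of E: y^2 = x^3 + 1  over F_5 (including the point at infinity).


For each x in F_5, count y with y^2 = x^3 + 0 x + 1 mod 5:
  x = 0: RHS = 1, y in [1, 4]  -> 2 point(s)
  x = 2: RHS = 4, y in [2, 3]  -> 2 point(s)
  x = 4: RHS = 0, y in [0]  -> 1 point(s)
Affine points: 5. Add the point at infinity: total = 6.

#E(F_5) = 6


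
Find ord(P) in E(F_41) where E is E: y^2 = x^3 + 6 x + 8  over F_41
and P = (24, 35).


Compute successive multiples of P until we hit O:
  1P = (24, 35)
  2P = (35, 17)
  3P = (25, 30)
  4P = (17, 12)
  5P = (20, 25)
  6P = (34, 22)
  7P = (22, 28)
  8P = (38, 39)
  ... (continuing to 37P)
  37P = O

ord(P) = 37


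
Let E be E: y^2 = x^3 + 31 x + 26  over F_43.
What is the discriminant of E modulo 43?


4 a^3 + 27 b^2 = 4*31^3 + 27*26^2 = 119164 + 18252 = 137416
Delta = -16 * (137416) = -2198656
Delta mod 43 = 20

Delta = 20 (mod 43)


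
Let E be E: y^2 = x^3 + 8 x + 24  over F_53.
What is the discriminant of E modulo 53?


4 a^3 + 27 b^2 = 4*8^3 + 27*24^2 = 2048 + 15552 = 17600
Delta = -16 * (17600) = -281600
Delta mod 53 = 42

Delta = 42 (mod 53)


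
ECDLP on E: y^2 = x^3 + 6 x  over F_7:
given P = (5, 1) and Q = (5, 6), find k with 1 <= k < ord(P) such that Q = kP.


Enumerate multiples of P until we hit Q = (5, 6):
  1P = (5, 1)
  2P = (1, 0)
  3P = (5, 6)
Match found at i = 3.

k = 3


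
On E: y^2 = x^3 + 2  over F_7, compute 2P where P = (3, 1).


Doubling: s = (3 x1^2 + a) / (2 y1)
s = (3*3^2 + 0) / (2*1) mod 7 = 3
x3 = s^2 - 2 x1 mod 7 = 3^2 - 2*3 = 3
y3 = s (x1 - x3) - y1 mod 7 = 3 * (3 - 3) - 1 = 6

2P = (3, 6)


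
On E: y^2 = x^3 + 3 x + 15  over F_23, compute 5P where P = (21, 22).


k = 5 = 101_2 (binary, LSB first: 101)
Double-and-add from P = (21, 22):
  bit 0 = 1: acc = O + (21, 22) = (21, 22)
  bit 1 = 0: acc unchanged = (21, 22)
  bit 2 = 1: acc = (21, 22) + (15, 10) = (14, 15)

5P = (14, 15)


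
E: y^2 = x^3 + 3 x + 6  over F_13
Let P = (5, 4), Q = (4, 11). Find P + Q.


P != Q, so use the chord formula.
s = (y2 - y1) / (x2 - x1) = (7) / (12) mod 13 = 6
x3 = s^2 - x1 - x2 mod 13 = 6^2 - 5 - 4 = 1
y3 = s (x1 - x3) - y1 mod 13 = 6 * (5 - 1) - 4 = 7

P + Q = (1, 7)


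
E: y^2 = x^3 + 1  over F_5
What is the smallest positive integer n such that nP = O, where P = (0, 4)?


Compute successive multiples of P until we hit O:
  1P = (0, 4)
  2P = (0, 1)
  3P = O

ord(P) = 3


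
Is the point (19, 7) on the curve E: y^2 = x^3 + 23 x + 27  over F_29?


Check whether y^2 = x^3 + 23 x + 27 (mod 29) for (x, y) = (19, 7).
LHS: y^2 = 7^2 mod 29 = 20
RHS: x^3 + 23 x + 27 = 19^3 + 23*19 + 27 mod 29 = 15
LHS != RHS

No, not on the curve


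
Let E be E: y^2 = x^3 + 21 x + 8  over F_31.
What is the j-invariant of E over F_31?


Delta = -16(4 a^3 + 27 b^2) mod 31 = 20
-1728 * (4 a)^3 = -1728 * (4*21)^3 mod 31 = 27
j = 27 * 20^(-1) mod 31 = 6

j = 6 (mod 31)


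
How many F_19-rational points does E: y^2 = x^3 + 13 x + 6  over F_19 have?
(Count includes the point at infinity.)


For each x in F_19, count y with y^2 = x^3 + 13 x + 6 mod 19:
  x = 0: RHS = 6, y in [5, 14]  -> 2 point(s)
  x = 1: RHS = 1, y in [1, 18]  -> 2 point(s)
  x = 5: RHS = 6, y in [5, 14]  -> 2 point(s)
  x = 9: RHS = 16, y in [4, 15]  -> 2 point(s)
  x = 11: RHS = 17, y in [6, 13]  -> 2 point(s)
  x = 12: RHS = 9, y in [3, 16]  -> 2 point(s)
  x = 13: RHS = 16, y in [4, 15]  -> 2 point(s)
  x = 14: RHS = 6, y in [5, 14]  -> 2 point(s)
  x = 15: RHS = 4, y in [2, 17]  -> 2 point(s)
  x = 16: RHS = 16, y in [4, 15]  -> 2 point(s)
  x = 18: RHS = 11, y in [7, 12]  -> 2 point(s)
Affine points: 22. Add the point at infinity: total = 23.

#E(F_19) = 23


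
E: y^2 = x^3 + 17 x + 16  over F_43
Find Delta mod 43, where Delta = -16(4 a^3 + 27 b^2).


4 a^3 + 27 b^2 = 4*17^3 + 27*16^2 = 19652 + 6912 = 26564
Delta = -16 * (26564) = -425024
Delta mod 43 = 31

Delta = 31 (mod 43)


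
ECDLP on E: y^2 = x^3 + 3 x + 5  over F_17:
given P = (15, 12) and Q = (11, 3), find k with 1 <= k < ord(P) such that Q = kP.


Enumerate multiples of P until we hit Q = (11, 3):
  1P = (15, 12)
  2P = (2, 11)
  3P = (16, 1)
  4P = (5, 14)
  5P = (12, 1)
  6P = (11, 14)
  7P = (4, 8)
  8P = (6, 16)
  9P = (9, 8)
  10P = (1, 3)
  11P = (10, 7)
  12P = (10, 10)
  13P = (1, 14)
  14P = (9, 9)
  15P = (6, 1)
  16P = (4, 9)
  17P = (11, 3)
Match found at i = 17.

k = 17


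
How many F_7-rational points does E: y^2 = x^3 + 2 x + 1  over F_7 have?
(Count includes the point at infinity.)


For each x in F_7, count y with y^2 = x^3 + 2 x + 1 mod 7:
  x = 0: RHS = 1, y in [1, 6]  -> 2 point(s)
  x = 1: RHS = 4, y in [2, 5]  -> 2 point(s)
Affine points: 4. Add the point at infinity: total = 5.

#E(F_7) = 5


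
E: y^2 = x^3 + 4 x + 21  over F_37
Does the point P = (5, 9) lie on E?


Check whether y^2 = x^3 + 4 x + 21 (mod 37) for (x, y) = (5, 9).
LHS: y^2 = 9^2 mod 37 = 7
RHS: x^3 + 4 x + 21 = 5^3 + 4*5 + 21 mod 37 = 18
LHS != RHS

No, not on the curve


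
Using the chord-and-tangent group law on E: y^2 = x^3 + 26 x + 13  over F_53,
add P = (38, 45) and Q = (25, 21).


P != Q, so use the chord formula.
s = (y2 - y1) / (x2 - x1) = (29) / (40) mod 53 = 10
x3 = s^2 - x1 - x2 mod 53 = 10^2 - 38 - 25 = 37
y3 = s (x1 - x3) - y1 mod 53 = 10 * (38 - 37) - 45 = 18

P + Q = (37, 18)


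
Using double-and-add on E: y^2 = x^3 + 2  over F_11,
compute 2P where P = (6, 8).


k = 2 = 10_2 (binary, LSB first: 01)
Double-and-add from P = (6, 8):
  bit 0 = 0: acc unchanged = O
  bit 1 = 1: acc = O + (4, 0) = (4, 0)

2P = (4, 0)


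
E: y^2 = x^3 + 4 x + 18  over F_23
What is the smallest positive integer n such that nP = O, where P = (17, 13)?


Compute successive multiples of P until we hit O:
  1P = (17, 13)
  2P = (13, 6)
  3P = (9, 1)
  4P = (5, 5)
  5P = (4, 11)
  6P = (14, 14)
  7P = (10, 0)
  8P = (14, 9)
  ... (continuing to 14P)
  14P = O

ord(P) = 14


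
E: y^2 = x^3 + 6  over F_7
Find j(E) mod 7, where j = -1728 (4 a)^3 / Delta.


Delta = -16(4 a^3 + 27 b^2) mod 7 = 2
-1728 * (4 a)^3 = -1728 * (4*0)^3 mod 7 = 0
j = 0 * 2^(-1) mod 7 = 0

j = 0 (mod 7)


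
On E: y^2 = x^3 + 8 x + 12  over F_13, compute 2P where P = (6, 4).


Doubling: s = (3 x1^2 + a) / (2 y1)
s = (3*6^2 + 8) / (2*4) mod 13 = 8
x3 = s^2 - 2 x1 mod 13 = 8^2 - 2*6 = 0
y3 = s (x1 - x3) - y1 mod 13 = 8 * (6 - 0) - 4 = 5

2P = (0, 5)


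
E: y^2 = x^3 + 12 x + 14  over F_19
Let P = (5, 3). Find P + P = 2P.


Doubling: s = (3 x1^2 + a) / (2 y1)
s = (3*5^2 + 12) / (2*3) mod 19 = 5
x3 = s^2 - 2 x1 mod 19 = 5^2 - 2*5 = 15
y3 = s (x1 - x3) - y1 mod 19 = 5 * (5 - 15) - 3 = 4

2P = (15, 4)


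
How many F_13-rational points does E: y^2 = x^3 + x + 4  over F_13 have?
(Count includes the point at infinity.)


For each x in F_13, count y with y^2 = x^3 + 1 x + 4 mod 13:
  x = 0: RHS = 4, y in [2, 11]  -> 2 point(s)
  x = 2: RHS = 1, y in [1, 12]  -> 2 point(s)
  x = 5: RHS = 4, y in [2, 11]  -> 2 point(s)
  x = 7: RHS = 3, y in [4, 9]  -> 2 point(s)
  x = 8: RHS = 4, y in [2, 11]  -> 2 point(s)
  x = 9: RHS = 1, y in [1, 12]  -> 2 point(s)
  x = 10: RHS = 0, y in [0]  -> 1 point(s)
Affine points: 13. Add the point at infinity: total = 14.

#E(F_13) = 14


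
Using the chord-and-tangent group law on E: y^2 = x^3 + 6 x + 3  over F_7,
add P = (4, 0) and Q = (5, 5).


P != Q, so use the chord formula.
s = (y2 - y1) / (x2 - x1) = (5) / (1) mod 7 = 5
x3 = s^2 - x1 - x2 mod 7 = 5^2 - 4 - 5 = 2
y3 = s (x1 - x3) - y1 mod 7 = 5 * (4 - 2) - 0 = 3

P + Q = (2, 3)


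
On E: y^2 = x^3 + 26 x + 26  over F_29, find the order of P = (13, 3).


Compute successive multiples of P until we hit O:
  1P = (13, 3)
  2P = (12, 23)
  3P = (27, 16)
  4P = (27, 13)
  5P = (12, 6)
  6P = (13, 26)
  7P = O

ord(P) = 7


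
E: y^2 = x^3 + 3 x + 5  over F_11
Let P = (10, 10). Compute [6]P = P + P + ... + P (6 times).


k = 6 = 110_2 (binary, LSB first: 011)
Double-and-add from P = (10, 10):
  bit 0 = 0: acc unchanged = O
  bit 1 = 1: acc = O + (0, 4) = (0, 4)
  bit 2 = 1: acc = (0, 4) + (1, 8) = (4, 2)

6P = (4, 2)


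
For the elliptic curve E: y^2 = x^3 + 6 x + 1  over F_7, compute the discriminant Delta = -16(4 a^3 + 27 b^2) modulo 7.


4 a^3 + 27 b^2 = 4*6^3 + 27*1^2 = 864 + 27 = 891
Delta = -16 * (891) = -14256
Delta mod 7 = 3

Delta = 3 (mod 7)


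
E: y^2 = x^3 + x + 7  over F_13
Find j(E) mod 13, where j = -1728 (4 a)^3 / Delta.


Delta = -16(4 a^3 + 27 b^2) mod 13 = 10
-1728 * (4 a)^3 = -1728 * (4*1)^3 mod 13 = 12
j = 12 * 10^(-1) mod 13 = 9

j = 9 (mod 13)


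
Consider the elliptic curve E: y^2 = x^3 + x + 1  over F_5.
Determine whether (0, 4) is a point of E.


Check whether y^2 = x^3 + 1 x + 1 (mod 5) for (x, y) = (0, 4).
LHS: y^2 = 4^2 mod 5 = 1
RHS: x^3 + 1 x + 1 = 0^3 + 1*0 + 1 mod 5 = 1
LHS = RHS

Yes, on the curve


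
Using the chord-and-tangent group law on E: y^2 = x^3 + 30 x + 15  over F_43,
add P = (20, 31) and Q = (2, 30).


P != Q, so use the chord formula.
s = (y2 - y1) / (x2 - x1) = (42) / (25) mod 43 = 12
x3 = s^2 - x1 - x2 mod 43 = 12^2 - 20 - 2 = 36
y3 = s (x1 - x3) - y1 mod 43 = 12 * (20 - 36) - 31 = 35

P + Q = (36, 35)


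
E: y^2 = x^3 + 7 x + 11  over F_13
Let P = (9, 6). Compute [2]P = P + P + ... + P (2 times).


k = 2 = 10_2 (binary, LSB first: 01)
Double-and-add from P = (9, 6):
  bit 0 = 0: acc unchanged = O
  bit 1 = 1: acc = O + (4, 5) = (4, 5)

2P = (4, 5)


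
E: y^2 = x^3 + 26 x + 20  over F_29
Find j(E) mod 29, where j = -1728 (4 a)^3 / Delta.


Delta = -16(4 a^3 + 27 b^2) mod 29 = 28
-1728 * (4 a)^3 = -1728 * (4*26)^3 mod 29 = 28
j = 28 * 28^(-1) mod 29 = 1

j = 1 (mod 29)


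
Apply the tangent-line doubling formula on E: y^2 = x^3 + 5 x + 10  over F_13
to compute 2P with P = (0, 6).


Doubling: s = (3 x1^2 + a) / (2 y1)
s = (3*0^2 + 5) / (2*6) mod 13 = 8
x3 = s^2 - 2 x1 mod 13 = 8^2 - 2*0 = 12
y3 = s (x1 - x3) - y1 mod 13 = 8 * (0 - 12) - 6 = 2

2P = (12, 2)


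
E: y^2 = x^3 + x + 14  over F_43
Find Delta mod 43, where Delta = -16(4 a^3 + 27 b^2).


4 a^3 + 27 b^2 = 4*1^3 + 27*14^2 = 4 + 5292 = 5296
Delta = -16 * (5296) = -84736
Delta mod 43 = 17

Delta = 17 (mod 43)


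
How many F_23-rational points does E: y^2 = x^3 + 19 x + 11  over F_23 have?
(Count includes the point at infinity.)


For each x in F_23, count y with y^2 = x^3 + 19 x + 11 mod 23:
  x = 1: RHS = 8, y in [10, 13]  -> 2 point(s)
  x = 3: RHS = 3, y in [7, 16]  -> 2 point(s)
  x = 4: RHS = 13, y in [6, 17]  -> 2 point(s)
  x = 5: RHS = 1, y in [1, 22]  -> 2 point(s)
  x = 7: RHS = 4, y in [2, 21]  -> 2 point(s)
  x = 8: RHS = 8, y in [10, 13]  -> 2 point(s)
  x = 12: RHS = 12, y in [9, 14]  -> 2 point(s)
  x = 14: RHS = 8, y in [10, 13]  -> 2 point(s)
  x = 16: RHS = 18, y in [8, 15]  -> 2 point(s)
  x = 17: RHS = 3, y in [7, 16]  -> 2 point(s)
  x = 19: RHS = 9, y in [3, 20]  -> 2 point(s)
Affine points: 22. Add the point at infinity: total = 23.

#E(F_23) = 23


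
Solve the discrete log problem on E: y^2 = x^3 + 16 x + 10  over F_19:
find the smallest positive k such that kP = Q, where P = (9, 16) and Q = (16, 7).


Enumerate multiples of P until we hit Q = (16, 7):
  1P = (9, 16)
  2P = (5, 14)
  3P = (10, 12)
  4P = (16, 12)
  5P = (11, 15)
  6P = (4, 10)
  7P = (12, 7)
  8P = (7, 16)
  9P = (3, 3)
  10P = (8, 2)
  11P = (8, 17)
  12P = (3, 16)
  13P = (7, 3)
  14P = (12, 12)
  15P = (4, 9)
  16P = (11, 4)
  17P = (16, 7)
Match found at i = 17.

k = 17


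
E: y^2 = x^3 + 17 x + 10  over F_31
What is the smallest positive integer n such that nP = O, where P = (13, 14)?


Compute successive multiples of P until we hit O:
  1P = (13, 14)
  2P = (6, 24)
  3P = (21, 24)
  4P = (16, 21)
  5P = (4, 7)
  6P = (28, 26)
  7P = (8, 21)
  8P = (7, 21)
  ... (continuing to 19P)
  19P = O

ord(P) = 19


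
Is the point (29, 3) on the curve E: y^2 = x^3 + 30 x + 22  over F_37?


Check whether y^2 = x^3 + 30 x + 22 (mod 37) for (x, y) = (29, 3).
LHS: y^2 = 3^2 mod 37 = 9
RHS: x^3 + 30 x + 22 = 29^3 + 30*29 + 22 mod 37 = 10
LHS != RHS

No, not on the curve


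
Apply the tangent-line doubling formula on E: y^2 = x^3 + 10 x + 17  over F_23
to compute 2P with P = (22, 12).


Doubling: s = (3 x1^2 + a) / (2 y1)
s = (3*22^2 + 10) / (2*12) mod 23 = 13
x3 = s^2 - 2 x1 mod 23 = 13^2 - 2*22 = 10
y3 = s (x1 - x3) - y1 mod 23 = 13 * (22 - 10) - 12 = 6

2P = (10, 6)


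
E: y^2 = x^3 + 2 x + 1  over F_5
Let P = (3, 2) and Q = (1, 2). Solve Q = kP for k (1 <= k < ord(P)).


Enumerate multiples of P until we hit Q = (1, 2):
  1P = (3, 2)
  2P = (0, 1)
  3P = (1, 2)
Match found at i = 3.

k = 3


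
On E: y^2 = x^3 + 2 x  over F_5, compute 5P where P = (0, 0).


k = 5 = 101_2 (binary, LSB first: 101)
Double-and-add from P = (0, 0):
  bit 0 = 1: acc = O + (0, 0) = (0, 0)
  bit 1 = 0: acc unchanged = (0, 0)
  bit 2 = 1: acc = (0, 0) + O = (0, 0)

5P = (0, 0)


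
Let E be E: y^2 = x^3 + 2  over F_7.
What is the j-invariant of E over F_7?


Delta = -16(4 a^3 + 27 b^2) mod 7 = 1
-1728 * (4 a)^3 = -1728 * (4*0)^3 mod 7 = 0
j = 0 * 1^(-1) mod 7 = 0

j = 0 (mod 7)


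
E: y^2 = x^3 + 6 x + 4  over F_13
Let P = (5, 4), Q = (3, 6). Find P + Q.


P != Q, so use the chord formula.
s = (y2 - y1) / (x2 - x1) = (2) / (11) mod 13 = 12
x3 = s^2 - x1 - x2 mod 13 = 12^2 - 5 - 3 = 6
y3 = s (x1 - x3) - y1 mod 13 = 12 * (5 - 6) - 4 = 10

P + Q = (6, 10)


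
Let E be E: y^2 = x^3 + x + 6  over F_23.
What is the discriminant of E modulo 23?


4 a^3 + 27 b^2 = 4*1^3 + 27*6^2 = 4 + 972 = 976
Delta = -16 * (976) = -15616
Delta mod 23 = 1

Delta = 1 (mod 23)


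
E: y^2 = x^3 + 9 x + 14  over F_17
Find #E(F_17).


For each x in F_17, count y with y^2 = x^3 + 9 x + 14 mod 17:
  x = 3: RHS = 0, y in [0]  -> 1 point(s)
  x = 9: RHS = 8, y in [5, 12]  -> 2 point(s)
  x = 10: RHS = 16, y in [4, 13]  -> 2 point(s)
  x = 11: RHS = 16, y in [4, 13]  -> 2 point(s)
  x = 13: RHS = 16, y in [4, 13]  -> 2 point(s)
  x = 16: RHS = 4, y in [2, 15]  -> 2 point(s)
Affine points: 11. Add the point at infinity: total = 12.

#E(F_17) = 12


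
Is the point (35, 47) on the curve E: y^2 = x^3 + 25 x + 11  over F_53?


Check whether y^2 = x^3 + 25 x + 11 (mod 53) for (x, y) = (35, 47).
LHS: y^2 = 47^2 mod 53 = 36
RHS: x^3 + 25 x + 11 = 35^3 + 25*35 + 11 mod 53 = 36
LHS = RHS

Yes, on the curve


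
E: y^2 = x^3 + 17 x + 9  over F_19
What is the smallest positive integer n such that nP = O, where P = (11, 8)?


Compute successive multiples of P until we hit O:
  1P = (11, 8)
  2P = (16, 11)
  3P = (3, 12)
  4P = (10, 1)
  5P = (9, 6)
  6P = (0, 3)
  7P = (17, 10)
  8P = (8, 12)
  ... (continuing to 19P)
  19P = O

ord(P) = 19


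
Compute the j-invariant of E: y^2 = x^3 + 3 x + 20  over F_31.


Delta = -16(4 a^3 + 27 b^2) mod 31 = 2
-1728 * (4 a)^3 = -1728 * (4*3)^3 mod 31 = 29
j = 29 * 2^(-1) mod 31 = 30

j = 30 (mod 31)


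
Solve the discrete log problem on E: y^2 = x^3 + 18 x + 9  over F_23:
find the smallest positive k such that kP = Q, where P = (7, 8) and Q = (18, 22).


Enumerate multiples of P until we hit Q = (18, 22):
  1P = (7, 8)
  2P = (22, 17)
  3P = (10, 4)
  4P = (18, 22)
Match found at i = 4.

k = 4


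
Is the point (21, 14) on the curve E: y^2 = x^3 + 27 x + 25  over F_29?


Check whether y^2 = x^3 + 27 x + 25 (mod 29) for (x, y) = (21, 14).
LHS: y^2 = 14^2 mod 29 = 22
RHS: x^3 + 27 x + 25 = 21^3 + 27*21 + 25 mod 29 = 22
LHS = RHS

Yes, on the curve


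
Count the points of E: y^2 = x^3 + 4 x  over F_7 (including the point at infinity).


For each x in F_7, count y with y^2 = x^3 + 4 x + 0 mod 7:
  x = 0: RHS = 0, y in [0]  -> 1 point(s)
  x = 2: RHS = 2, y in [3, 4]  -> 2 point(s)
  x = 3: RHS = 4, y in [2, 5]  -> 2 point(s)
  x = 6: RHS = 2, y in [3, 4]  -> 2 point(s)
Affine points: 7. Add the point at infinity: total = 8.

#E(F_7) = 8


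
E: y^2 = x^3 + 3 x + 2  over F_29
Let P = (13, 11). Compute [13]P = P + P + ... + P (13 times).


k = 13 = 1101_2 (binary, LSB first: 1011)
Double-and-add from P = (13, 11):
  bit 0 = 1: acc = O + (13, 11) = (13, 11)
  bit 1 = 0: acc unchanged = (13, 11)
  bit 2 = 1: acc = (13, 11) + (19, 25) = (25, 19)
  bit 3 = 1: acc = (25, 19) + (24, 23) = (25, 10)

13P = (25, 10)


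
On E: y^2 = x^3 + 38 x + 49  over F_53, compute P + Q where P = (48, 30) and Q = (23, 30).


P != Q, so use the chord formula.
s = (y2 - y1) / (x2 - x1) = (0) / (28) mod 53 = 0
x3 = s^2 - x1 - x2 mod 53 = 0^2 - 48 - 23 = 35
y3 = s (x1 - x3) - y1 mod 53 = 0 * (48 - 35) - 30 = 23

P + Q = (35, 23)


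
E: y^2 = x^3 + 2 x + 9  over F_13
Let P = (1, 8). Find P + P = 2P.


Doubling: s = (3 x1^2 + a) / (2 y1)
s = (3*1^2 + 2) / (2*8) mod 13 = 6
x3 = s^2 - 2 x1 mod 13 = 6^2 - 2*1 = 8
y3 = s (x1 - x3) - y1 mod 13 = 6 * (1 - 8) - 8 = 2

2P = (8, 2)


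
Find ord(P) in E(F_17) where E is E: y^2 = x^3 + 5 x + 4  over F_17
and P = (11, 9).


Compute successive multiples of P until we hit O:
  1P = (11, 9)
  2P = (14, 9)
  3P = (9, 8)
  4P = (10, 0)
  5P = (9, 9)
  6P = (14, 8)
  7P = (11, 8)
  8P = O

ord(P) = 8


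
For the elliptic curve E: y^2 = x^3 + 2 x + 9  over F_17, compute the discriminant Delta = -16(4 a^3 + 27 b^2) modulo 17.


4 a^3 + 27 b^2 = 4*2^3 + 27*9^2 = 32 + 2187 = 2219
Delta = -16 * (2219) = -35504
Delta mod 17 = 9

Delta = 9 (mod 17)


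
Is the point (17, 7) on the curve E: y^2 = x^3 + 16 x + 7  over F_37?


Check whether y^2 = x^3 + 16 x + 7 (mod 37) for (x, y) = (17, 7).
LHS: y^2 = 7^2 mod 37 = 12
RHS: x^3 + 16 x + 7 = 17^3 + 16*17 + 7 mod 37 = 12
LHS = RHS

Yes, on the curve


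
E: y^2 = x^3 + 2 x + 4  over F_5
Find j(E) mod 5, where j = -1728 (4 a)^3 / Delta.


Delta = -16(4 a^3 + 27 b^2) mod 5 = 1
-1728 * (4 a)^3 = -1728 * (4*2)^3 mod 5 = 4
j = 4 * 1^(-1) mod 5 = 4

j = 4 (mod 5)


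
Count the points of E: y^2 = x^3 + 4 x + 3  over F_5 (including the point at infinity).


For each x in F_5, count y with y^2 = x^3 + 4 x + 3 mod 5:
  x = 2: RHS = 4, y in [2, 3]  -> 2 point(s)
Affine points: 2. Add the point at infinity: total = 3.

#E(F_5) = 3


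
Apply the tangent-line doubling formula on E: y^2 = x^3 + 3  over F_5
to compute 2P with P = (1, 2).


Doubling: s = (3 x1^2 + a) / (2 y1)
s = (3*1^2 + 0) / (2*2) mod 5 = 2
x3 = s^2 - 2 x1 mod 5 = 2^2 - 2*1 = 2
y3 = s (x1 - x3) - y1 mod 5 = 2 * (1 - 2) - 2 = 1

2P = (2, 1)


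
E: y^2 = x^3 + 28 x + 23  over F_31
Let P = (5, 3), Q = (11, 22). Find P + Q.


P != Q, so use the chord formula.
s = (y2 - y1) / (x2 - x1) = (19) / (6) mod 31 = 29
x3 = s^2 - x1 - x2 mod 31 = 29^2 - 5 - 11 = 19
y3 = s (x1 - x3) - y1 mod 31 = 29 * (5 - 19) - 3 = 25

P + Q = (19, 25)


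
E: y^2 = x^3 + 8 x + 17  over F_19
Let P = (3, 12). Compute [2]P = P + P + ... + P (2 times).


k = 2 = 10_2 (binary, LSB first: 01)
Double-and-add from P = (3, 12):
  bit 0 = 0: acc unchanged = O
  bit 1 = 1: acc = O + (5, 12) = (5, 12)

2P = (5, 12)


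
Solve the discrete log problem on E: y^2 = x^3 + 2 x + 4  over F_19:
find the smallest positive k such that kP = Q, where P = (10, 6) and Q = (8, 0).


Enumerate multiples of P until we hit Q = (8, 0):
  1P = (10, 6)
  2P = (8, 0)
Match found at i = 2.

k = 2


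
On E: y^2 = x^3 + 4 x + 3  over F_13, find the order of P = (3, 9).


Compute successive multiples of P until we hit O:
  1P = (3, 9)
  2P = (8, 12)
  3P = (6, 10)
  4P = (7, 7)
  5P = (0, 9)
  6P = (10, 4)
  7P = (9, 12)
  8P = (11, 0)
  ... (continuing to 16P)
  16P = O

ord(P) = 16


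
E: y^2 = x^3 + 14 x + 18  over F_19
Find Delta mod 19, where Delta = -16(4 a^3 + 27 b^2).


4 a^3 + 27 b^2 = 4*14^3 + 27*18^2 = 10976 + 8748 = 19724
Delta = -16 * (19724) = -315584
Delta mod 19 = 6

Delta = 6 (mod 19)


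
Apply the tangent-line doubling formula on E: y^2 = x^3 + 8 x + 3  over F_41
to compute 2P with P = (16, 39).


Doubling: s = (3 x1^2 + a) / (2 y1)
s = (3*16^2 + 8) / (2*39) mod 41 = 11
x3 = s^2 - 2 x1 mod 41 = 11^2 - 2*16 = 7
y3 = s (x1 - x3) - y1 mod 41 = 11 * (16 - 7) - 39 = 19

2P = (7, 19)


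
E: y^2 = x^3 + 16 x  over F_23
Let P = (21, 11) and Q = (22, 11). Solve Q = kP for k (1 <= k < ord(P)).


Enumerate multiples of P until we hit Q = (22, 11):
  1P = (21, 11)
  2P = (6, 6)
  3P = (14, 22)
  4P = (13, 6)
  5P = (7, 15)
  6P = (4, 17)
  7P = (22, 11)
Match found at i = 7.

k = 7
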